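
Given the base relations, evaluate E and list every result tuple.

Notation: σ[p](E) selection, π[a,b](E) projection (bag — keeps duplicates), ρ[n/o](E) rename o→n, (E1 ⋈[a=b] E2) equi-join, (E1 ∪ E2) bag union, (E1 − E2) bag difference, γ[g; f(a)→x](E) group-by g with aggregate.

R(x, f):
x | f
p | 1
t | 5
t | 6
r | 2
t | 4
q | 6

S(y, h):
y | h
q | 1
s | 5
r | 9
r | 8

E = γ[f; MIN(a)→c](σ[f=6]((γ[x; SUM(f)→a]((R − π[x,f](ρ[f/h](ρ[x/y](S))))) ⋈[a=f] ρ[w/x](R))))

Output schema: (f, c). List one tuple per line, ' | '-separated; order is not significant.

Stepwise |·|:
  R → 6
  S → 4
  ρ[x/y](S) → 4
  ρ[f/h](ρ[x/y](S)) → 4
  π[x,f](ρ[f/h](ρ[x/y](S))) → 4
  (R − π[x,f](ρ[f/h](ρ[x/y](S)))) → 6
  γ[x; SUM(f)→a]((R − π[x,f](ρ[f/h](ρ[x/y](S))))) → 4
  R → 6
  ρ[w/x](R) → 6
  (γ[x; SUM(f)→a]((R − π[x,f](ρ[f/h](ρ[x/y](S))))) ⋈[a=f] ρ[w/x](R)) → 4
  σ[f=6]((γ[x; SUM(f)→a]((R − π[x,f](ρ[f/h](ρ[x/y](S))))) ⋈[a=f] ρ[w/x](R))) → 2
  γ[f; MIN(a)→c](σ[f=6]((γ[x; SUM(f)→a]((R − π[x,f](ρ[f/h](ρ[x/y](S))))) ⋈[a=f] ρ[w/x](R)))) → 1

== RESULT ==
f | c
6 | 6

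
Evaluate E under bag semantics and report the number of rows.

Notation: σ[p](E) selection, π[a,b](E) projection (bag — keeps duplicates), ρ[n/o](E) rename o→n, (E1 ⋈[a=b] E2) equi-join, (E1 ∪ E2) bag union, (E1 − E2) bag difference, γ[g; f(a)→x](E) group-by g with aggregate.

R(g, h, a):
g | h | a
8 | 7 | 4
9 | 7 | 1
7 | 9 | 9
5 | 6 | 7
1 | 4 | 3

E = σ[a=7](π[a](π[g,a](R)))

Stepwise |·|:
  R → 5
  π[g,a](R) → 5
  π[a](π[g,a](R)) → 5
  σ[a=7](π[a](π[g,a](R))) → 1

|E| = 1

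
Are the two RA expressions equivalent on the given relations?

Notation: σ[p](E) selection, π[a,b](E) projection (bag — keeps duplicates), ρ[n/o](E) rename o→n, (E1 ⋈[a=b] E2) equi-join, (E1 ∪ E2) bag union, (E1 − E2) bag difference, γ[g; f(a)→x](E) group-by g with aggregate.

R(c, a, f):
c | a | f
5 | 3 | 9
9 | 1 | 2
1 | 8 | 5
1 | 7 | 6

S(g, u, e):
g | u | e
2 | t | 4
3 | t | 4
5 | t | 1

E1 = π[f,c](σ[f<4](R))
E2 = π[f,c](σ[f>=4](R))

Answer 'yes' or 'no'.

E1 row counts bottom-up:
  R → 4
  σ[f<4](R) → 1
  π[f,c](σ[f<4](R)) → 1
E2 row counts bottom-up:
  R → 4
  σ[f>=4](R) → 3
  π[f,c](σ[f>=4](R)) → 3

E1 result:
f | c
2 | 9
E2 result:
f | c
5 | 1
6 | 1
9 | 5
Witness: (2, 9) appears 1× in E1 but 0× in E2.

no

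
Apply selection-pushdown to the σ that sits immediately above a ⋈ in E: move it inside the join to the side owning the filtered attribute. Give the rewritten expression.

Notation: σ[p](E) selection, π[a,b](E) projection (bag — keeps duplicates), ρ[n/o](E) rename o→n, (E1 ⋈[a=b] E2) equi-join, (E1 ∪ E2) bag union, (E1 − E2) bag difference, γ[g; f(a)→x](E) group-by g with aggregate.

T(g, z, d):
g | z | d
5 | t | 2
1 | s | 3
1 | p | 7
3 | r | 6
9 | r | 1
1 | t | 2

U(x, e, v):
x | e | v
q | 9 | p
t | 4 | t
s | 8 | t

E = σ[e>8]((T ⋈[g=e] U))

σ filters on e, owned by the right side.
E' = (T ⋈[g=e] σ[e>8](U))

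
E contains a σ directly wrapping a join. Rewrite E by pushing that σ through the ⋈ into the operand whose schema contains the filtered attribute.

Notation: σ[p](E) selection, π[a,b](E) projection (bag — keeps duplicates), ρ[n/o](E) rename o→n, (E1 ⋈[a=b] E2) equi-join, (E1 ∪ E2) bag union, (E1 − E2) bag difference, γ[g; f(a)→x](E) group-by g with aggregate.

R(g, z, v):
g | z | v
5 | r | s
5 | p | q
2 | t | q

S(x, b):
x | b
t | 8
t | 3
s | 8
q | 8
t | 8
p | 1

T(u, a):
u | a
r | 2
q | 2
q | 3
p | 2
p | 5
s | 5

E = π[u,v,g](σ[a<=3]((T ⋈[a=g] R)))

σ filters on a, owned by the left side.
E' = π[u,v,g]((σ[a<=3](T) ⋈[a=g] R))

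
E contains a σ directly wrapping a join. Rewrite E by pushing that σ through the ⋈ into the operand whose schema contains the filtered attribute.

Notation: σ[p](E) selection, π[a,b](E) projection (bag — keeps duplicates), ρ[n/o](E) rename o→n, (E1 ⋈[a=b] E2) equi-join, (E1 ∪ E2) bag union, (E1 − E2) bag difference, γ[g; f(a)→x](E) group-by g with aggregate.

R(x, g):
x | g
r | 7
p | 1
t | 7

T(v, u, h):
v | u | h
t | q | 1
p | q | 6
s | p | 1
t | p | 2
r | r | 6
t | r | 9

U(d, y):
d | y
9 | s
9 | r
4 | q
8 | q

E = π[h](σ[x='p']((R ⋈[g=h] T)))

σ filters on x, owned by the left side.
E' = π[h]((σ[x='p'](R) ⋈[g=h] T))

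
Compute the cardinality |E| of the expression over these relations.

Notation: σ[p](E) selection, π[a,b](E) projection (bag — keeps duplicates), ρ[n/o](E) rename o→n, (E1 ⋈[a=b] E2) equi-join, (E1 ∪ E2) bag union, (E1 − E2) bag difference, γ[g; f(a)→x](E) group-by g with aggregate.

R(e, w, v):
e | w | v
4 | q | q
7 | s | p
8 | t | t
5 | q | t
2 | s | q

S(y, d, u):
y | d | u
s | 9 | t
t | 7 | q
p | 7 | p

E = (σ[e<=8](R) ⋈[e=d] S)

Per-node cardinality:
  R → 5
  σ[e<=8](R) → 5
  S → 3
  (σ[e<=8](R) ⋈[e=d] S) → 2

|E| = 2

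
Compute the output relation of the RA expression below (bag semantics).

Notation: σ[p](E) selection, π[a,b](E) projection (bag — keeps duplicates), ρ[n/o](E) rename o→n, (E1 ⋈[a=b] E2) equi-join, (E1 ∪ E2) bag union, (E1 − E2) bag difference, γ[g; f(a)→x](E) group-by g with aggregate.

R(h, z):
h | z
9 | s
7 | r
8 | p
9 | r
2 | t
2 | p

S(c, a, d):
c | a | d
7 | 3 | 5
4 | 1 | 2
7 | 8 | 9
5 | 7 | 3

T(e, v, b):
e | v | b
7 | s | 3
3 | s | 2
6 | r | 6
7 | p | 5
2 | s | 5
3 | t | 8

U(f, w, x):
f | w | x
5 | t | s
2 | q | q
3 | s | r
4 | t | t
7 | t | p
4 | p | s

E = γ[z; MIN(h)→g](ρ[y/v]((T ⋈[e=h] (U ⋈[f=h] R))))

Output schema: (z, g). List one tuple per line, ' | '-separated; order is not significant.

Subexpression sizes:
  T → 6
  U → 6
  R → 6
  (U ⋈[f=h] R) → 3
  (T ⋈[e=h] (U ⋈[f=h] R)) → 4
  ρ[y/v]((T ⋈[e=h] (U ⋈[f=h] R))) → 4
  γ[z; MIN(h)→g](ρ[y/v]((T ⋈[e=h] (U ⋈[f=h] R)))) → 3

== RESULT ==
z | g
p | 2
r | 7
t | 2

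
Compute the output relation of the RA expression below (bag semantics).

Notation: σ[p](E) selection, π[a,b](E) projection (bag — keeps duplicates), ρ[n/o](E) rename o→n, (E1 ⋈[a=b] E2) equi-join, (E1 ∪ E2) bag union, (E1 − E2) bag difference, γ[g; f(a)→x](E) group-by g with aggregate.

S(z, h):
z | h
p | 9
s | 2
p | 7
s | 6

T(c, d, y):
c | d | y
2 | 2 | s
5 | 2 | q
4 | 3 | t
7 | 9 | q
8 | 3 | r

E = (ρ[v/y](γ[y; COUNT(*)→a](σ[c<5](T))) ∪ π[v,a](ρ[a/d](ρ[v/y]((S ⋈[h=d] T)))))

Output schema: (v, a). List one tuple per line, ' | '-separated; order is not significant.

Per-node cardinality:
  T → 5
  σ[c<5](T) → 2
  γ[y; COUNT(*)→a](σ[c<5](T)) → 2
  ρ[v/y](γ[y; COUNT(*)→a](σ[c<5](T))) → 2
  S → 4
  T → 5
  (S ⋈[h=d] T) → 3
  ρ[v/y]((S ⋈[h=d] T)) → 3
  ρ[a/d](ρ[v/y]((S ⋈[h=d] T))) → 3
  π[v,a](ρ[a/d](ρ[v/y]((S ⋈[h=d] T)))) → 3
  (ρ[v/y](γ[y; COUNT(*)→a](σ[c<5](T))) ∪ π[v,a](ρ[a/d](ρ[v/y]((S ⋈[h=d] T))))) → 5

== RESULT ==
v | a
q | 2
q | 9
s | 1
s | 2
t | 1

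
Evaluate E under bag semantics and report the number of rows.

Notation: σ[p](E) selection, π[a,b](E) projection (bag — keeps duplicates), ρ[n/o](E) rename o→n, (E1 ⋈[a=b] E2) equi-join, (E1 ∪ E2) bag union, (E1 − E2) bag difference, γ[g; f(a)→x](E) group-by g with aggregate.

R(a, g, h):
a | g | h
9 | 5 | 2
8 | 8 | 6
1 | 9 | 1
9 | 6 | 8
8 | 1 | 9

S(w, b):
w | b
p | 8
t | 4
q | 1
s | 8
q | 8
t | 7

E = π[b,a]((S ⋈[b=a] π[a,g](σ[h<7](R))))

Per-node cardinality:
  S → 6
  R → 5
  σ[h<7](R) → 3
  π[a,g](σ[h<7](R)) → 3
  (S ⋈[b=a] π[a,g](σ[h<7](R))) → 4
  π[b,a]((S ⋈[b=a] π[a,g](σ[h<7](R)))) → 4

|E| = 4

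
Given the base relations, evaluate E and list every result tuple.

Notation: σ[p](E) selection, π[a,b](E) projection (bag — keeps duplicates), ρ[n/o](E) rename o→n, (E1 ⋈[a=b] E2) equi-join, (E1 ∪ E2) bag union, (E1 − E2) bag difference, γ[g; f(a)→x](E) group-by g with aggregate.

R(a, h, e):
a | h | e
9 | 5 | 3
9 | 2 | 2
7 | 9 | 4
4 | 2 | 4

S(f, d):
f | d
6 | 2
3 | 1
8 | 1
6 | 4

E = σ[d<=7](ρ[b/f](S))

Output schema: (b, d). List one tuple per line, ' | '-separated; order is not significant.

Subexpression sizes:
  S → 4
  ρ[b/f](S) → 4
  σ[d<=7](ρ[b/f](S)) → 4

== RESULT ==
b | d
3 | 1
6 | 2
6 | 4
8 | 1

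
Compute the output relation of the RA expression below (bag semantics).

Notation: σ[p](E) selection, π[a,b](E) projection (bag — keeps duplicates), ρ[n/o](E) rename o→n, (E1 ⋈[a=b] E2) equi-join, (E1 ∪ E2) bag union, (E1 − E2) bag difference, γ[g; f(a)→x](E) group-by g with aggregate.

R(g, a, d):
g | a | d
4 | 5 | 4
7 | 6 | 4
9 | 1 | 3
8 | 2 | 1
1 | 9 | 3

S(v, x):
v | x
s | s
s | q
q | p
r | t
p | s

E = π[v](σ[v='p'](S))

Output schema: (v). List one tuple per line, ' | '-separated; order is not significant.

Row counts bottom-up:
  S → 5
  σ[v='p'](S) → 1
  π[v](σ[v='p'](S)) → 1

== RESULT ==
v
p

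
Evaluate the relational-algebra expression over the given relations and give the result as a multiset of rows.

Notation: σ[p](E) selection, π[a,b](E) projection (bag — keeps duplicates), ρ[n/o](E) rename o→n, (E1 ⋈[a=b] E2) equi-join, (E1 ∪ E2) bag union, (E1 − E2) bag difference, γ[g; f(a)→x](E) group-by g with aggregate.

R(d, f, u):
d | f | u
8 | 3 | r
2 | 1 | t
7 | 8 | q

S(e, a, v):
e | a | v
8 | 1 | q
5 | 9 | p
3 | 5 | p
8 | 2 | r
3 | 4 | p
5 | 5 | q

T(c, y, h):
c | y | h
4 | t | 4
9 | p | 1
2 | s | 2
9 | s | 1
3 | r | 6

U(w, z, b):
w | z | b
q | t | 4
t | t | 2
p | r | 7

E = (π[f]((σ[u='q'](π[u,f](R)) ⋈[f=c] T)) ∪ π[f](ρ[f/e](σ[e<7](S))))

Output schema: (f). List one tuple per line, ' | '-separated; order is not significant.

Row counts bottom-up:
  R → 3
  π[u,f](R) → 3
  σ[u='q'](π[u,f](R)) → 1
  T → 5
  (σ[u='q'](π[u,f](R)) ⋈[f=c] T) → 0
  π[f]((σ[u='q'](π[u,f](R)) ⋈[f=c] T)) → 0
  S → 6
  σ[e<7](S) → 4
  ρ[f/e](σ[e<7](S)) → 4
  π[f](ρ[f/e](σ[e<7](S))) → 4
  (π[f]((σ[u='q'](π[u,f](R)) ⋈[f=c] T)) ∪ π[f](ρ[f/e](σ[e<7](S)))) → 4

== RESULT ==
f
3
3
5
5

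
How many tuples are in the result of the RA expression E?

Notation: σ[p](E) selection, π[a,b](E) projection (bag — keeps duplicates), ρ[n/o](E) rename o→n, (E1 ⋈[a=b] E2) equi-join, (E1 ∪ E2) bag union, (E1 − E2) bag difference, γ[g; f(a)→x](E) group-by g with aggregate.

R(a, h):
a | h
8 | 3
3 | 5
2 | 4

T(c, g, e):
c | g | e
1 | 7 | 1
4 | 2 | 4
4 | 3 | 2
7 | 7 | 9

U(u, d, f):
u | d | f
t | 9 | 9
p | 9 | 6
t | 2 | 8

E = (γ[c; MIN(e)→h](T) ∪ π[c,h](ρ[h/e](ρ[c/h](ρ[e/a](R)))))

Subexpression sizes:
  T → 4
  γ[c; MIN(e)→h](T) → 3
  R → 3
  ρ[e/a](R) → 3
  ρ[c/h](ρ[e/a](R)) → 3
  ρ[h/e](ρ[c/h](ρ[e/a](R))) → 3
  π[c,h](ρ[h/e](ρ[c/h](ρ[e/a](R)))) → 3
  (γ[c; MIN(e)→h](T) ∪ π[c,h](ρ[h/e](ρ[c/h](ρ[e/a](R))))) → 6

|E| = 6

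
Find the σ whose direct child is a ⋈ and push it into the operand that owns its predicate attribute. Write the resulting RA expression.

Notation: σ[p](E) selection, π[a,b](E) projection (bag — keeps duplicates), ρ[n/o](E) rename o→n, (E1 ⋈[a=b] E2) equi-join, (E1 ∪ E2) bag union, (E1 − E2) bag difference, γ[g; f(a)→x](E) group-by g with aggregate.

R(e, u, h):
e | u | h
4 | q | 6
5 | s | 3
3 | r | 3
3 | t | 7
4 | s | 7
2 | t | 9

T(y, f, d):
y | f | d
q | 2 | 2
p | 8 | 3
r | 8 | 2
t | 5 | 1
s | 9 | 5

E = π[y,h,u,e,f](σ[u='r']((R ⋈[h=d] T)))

σ filters on u, owned by the left side.
E' = π[y,h,u,e,f]((σ[u='r'](R) ⋈[h=d] T))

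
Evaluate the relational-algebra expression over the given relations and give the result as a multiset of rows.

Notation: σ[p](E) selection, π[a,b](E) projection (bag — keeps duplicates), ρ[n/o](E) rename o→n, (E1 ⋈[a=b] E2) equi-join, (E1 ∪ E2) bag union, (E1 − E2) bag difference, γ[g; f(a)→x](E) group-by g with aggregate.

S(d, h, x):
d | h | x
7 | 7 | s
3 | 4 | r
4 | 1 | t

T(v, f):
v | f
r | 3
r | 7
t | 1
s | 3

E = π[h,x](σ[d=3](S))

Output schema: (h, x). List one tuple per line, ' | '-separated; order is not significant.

Stepwise |·|:
  S → 3
  σ[d=3](S) → 1
  π[h,x](σ[d=3](S)) → 1

== RESULT ==
h | x
4 | r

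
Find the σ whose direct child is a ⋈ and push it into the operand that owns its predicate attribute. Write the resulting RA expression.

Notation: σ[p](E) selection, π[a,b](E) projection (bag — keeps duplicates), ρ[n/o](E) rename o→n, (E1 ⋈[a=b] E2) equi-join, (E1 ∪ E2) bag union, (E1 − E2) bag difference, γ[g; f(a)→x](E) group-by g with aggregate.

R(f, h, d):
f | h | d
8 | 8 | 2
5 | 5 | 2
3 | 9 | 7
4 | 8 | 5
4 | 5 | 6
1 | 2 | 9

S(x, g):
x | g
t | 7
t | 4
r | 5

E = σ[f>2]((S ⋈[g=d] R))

σ filters on f, owned by the right side.
E' = (S ⋈[g=d] σ[f>2](R))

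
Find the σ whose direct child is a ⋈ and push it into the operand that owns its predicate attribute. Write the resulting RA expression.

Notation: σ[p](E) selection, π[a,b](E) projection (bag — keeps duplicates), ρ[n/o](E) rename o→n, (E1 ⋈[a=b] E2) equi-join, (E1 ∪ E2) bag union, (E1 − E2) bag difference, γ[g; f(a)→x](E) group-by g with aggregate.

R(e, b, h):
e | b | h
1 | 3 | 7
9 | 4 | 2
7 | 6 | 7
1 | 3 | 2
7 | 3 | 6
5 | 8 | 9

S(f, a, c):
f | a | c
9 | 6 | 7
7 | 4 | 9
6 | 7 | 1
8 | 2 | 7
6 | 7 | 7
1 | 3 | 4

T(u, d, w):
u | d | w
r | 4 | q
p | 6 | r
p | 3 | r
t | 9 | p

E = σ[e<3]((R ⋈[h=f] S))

σ filters on e, owned by the left side.
E' = (σ[e<3](R) ⋈[h=f] S)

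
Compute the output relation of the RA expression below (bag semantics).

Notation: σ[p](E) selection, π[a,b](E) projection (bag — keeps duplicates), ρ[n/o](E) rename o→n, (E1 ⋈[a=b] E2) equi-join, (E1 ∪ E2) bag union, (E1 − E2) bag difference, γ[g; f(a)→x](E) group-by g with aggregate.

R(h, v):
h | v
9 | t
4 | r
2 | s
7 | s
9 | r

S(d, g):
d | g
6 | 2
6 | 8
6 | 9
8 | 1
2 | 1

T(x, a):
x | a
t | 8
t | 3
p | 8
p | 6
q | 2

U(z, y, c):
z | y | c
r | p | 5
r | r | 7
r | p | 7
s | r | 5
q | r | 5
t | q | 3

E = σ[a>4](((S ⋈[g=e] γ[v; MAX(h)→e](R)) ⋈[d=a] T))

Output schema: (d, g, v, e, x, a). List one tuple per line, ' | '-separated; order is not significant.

Per-node cardinality:
  S → 5
  R → 5
  γ[v; MAX(h)→e](R) → 3
  (S ⋈[g=e] γ[v; MAX(h)→e](R)) → 2
  T → 5
  ((S ⋈[g=e] γ[v; MAX(h)→e](R)) ⋈[d=a] T) → 2
  σ[a>4](((S ⋈[g=e] γ[v; MAX(h)→e](R)) ⋈[d=a] T)) → 2

== RESULT ==
d | g | v | e | x | a
6 | 9 | r | 9 | p | 6
6 | 9 | t | 9 | p | 6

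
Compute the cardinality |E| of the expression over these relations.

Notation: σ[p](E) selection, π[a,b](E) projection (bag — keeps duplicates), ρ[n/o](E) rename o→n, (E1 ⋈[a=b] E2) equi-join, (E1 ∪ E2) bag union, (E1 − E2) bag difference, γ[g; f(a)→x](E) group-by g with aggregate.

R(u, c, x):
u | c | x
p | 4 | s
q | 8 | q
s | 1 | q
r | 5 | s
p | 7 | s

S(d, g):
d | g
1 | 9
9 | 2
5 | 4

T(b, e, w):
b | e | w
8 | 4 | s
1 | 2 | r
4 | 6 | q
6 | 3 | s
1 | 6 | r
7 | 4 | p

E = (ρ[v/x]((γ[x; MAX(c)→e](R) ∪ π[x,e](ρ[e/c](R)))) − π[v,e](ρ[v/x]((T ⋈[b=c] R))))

Per-node cardinality:
  R → 5
  γ[x; MAX(c)→e](R) → 2
  R → 5
  ρ[e/c](R) → 5
  π[x,e](ρ[e/c](R)) → 5
  (γ[x; MAX(c)→e](R) ∪ π[x,e](ρ[e/c](R))) → 7
  ρ[v/x]((γ[x; MAX(c)→e](R) ∪ π[x,e](ρ[e/c](R)))) → 7
  T → 6
  R → 5
  (T ⋈[b=c] R) → 5
  ρ[v/x]((T ⋈[b=c] R)) → 5
  π[v,e](ρ[v/x]((T ⋈[b=c] R))) → 5
  (ρ[v/x]((γ[x; MAX(c)→e](R) ∪ π[x,e](ρ[e/c](R)))) − π[v,e](ρ[v/x]((T ⋈[b=c] R)))) → 6

|E| = 6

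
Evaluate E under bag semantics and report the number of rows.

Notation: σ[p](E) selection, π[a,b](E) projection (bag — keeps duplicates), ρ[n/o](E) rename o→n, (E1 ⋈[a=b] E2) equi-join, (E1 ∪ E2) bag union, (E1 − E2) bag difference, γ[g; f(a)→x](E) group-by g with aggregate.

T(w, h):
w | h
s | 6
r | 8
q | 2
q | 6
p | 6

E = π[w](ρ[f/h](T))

Per-node cardinality:
  T → 5
  ρ[f/h](T) → 5
  π[w](ρ[f/h](T)) → 5

|E| = 5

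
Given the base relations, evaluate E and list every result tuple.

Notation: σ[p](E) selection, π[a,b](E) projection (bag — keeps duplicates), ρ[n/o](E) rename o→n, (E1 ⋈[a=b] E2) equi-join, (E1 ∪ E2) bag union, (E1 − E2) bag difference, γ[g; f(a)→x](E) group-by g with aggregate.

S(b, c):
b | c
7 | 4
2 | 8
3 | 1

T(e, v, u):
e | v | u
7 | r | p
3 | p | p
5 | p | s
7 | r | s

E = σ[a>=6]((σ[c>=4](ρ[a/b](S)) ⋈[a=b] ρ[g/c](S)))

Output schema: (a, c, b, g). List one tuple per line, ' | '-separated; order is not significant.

Stepwise |·|:
  S → 3
  ρ[a/b](S) → 3
  σ[c>=4](ρ[a/b](S)) → 2
  S → 3
  ρ[g/c](S) → 3
  (σ[c>=4](ρ[a/b](S)) ⋈[a=b] ρ[g/c](S)) → 2
  σ[a>=6]((σ[c>=4](ρ[a/b](S)) ⋈[a=b] ρ[g/c](S))) → 1

== RESULT ==
a | c | b | g
7 | 4 | 7 | 4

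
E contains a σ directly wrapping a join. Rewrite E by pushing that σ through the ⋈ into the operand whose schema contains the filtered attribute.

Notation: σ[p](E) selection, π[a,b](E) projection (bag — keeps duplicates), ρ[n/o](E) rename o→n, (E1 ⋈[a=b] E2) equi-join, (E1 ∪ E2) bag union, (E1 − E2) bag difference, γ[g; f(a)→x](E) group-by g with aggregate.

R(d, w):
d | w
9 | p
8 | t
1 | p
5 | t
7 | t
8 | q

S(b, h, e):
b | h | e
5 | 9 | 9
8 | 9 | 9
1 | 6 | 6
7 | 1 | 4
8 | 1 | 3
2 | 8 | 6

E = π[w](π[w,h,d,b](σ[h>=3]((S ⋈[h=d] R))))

σ filters on h, owned by the left side.
E' = π[w](π[w,h,d,b]((σ[h>=3](S) ⋈[h=d] R)))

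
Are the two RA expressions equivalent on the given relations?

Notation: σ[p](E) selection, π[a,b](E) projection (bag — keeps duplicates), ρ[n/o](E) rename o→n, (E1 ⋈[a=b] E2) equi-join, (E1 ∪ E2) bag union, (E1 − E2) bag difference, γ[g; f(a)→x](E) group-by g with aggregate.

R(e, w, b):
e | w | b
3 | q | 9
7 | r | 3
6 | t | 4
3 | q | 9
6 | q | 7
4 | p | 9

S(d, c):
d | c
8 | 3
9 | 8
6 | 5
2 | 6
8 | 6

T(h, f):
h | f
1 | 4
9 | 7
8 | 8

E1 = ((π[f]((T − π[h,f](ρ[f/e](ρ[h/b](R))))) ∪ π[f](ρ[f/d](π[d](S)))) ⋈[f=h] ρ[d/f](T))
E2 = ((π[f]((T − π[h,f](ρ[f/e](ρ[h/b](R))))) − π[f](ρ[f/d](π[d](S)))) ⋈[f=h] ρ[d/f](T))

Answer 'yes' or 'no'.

E1 subexpression sizes:
  T → 3
  R → 6
  ρ[h/b](R) → 6
  ρ[f/e](ρ[h/b](R)) → 6
  π[h,f](ρ[f/e](ρ[h/b](R))) → 6
  (T − π[h,f](ρ[f/e](ρ[h/b](R)))) → 3
  π[f]((T − π[h,f](ρ[f/e](ρ[h/b](R))))) → 3
  S → 5
  π[d](S) → 5
  ρ[f/d](π[d](S)) → 5
  π[f](ρ[f/d](π[d](S))) → 5
  (π[f]((T − π[h,f](ρ[f/e](ρ[h/b](R))))) ∪ π[f](ρ[f/d](π[d](S)))) → 8
  T → 3
  ρ[d/f](T) → 3
  ((π[f]((T − π[h,f](ρ[f/e](ρ[h/b](R))))) ∪ π[f](ρ[f/d](π[d](S)))) ⋈[f=h] ρ[d/f](T)) → 4
E2 subexpression sizes:
  T → 3
  R → 6
  ρ[h/b](R) → 6
  ρ[f/e](ρ[h/b](R)) → 6
  π[h,f](ρ[f/e](ρ[h/b](R))) → 6
  (T − π[h,f](ρ[f/e](ρ[h/b](R)))) → 3
  π[f]((T − π[h,f](ρ[f/e](ρ[h/b](R))))) → 3
  S → 5
  π[d](S) → 5
  ρ[f/d](π[d](S)) → 5
  π[f](ρ[f/d](π[d](S))) → 5
  (π[f]((T − π[h,f](ρ[f/e](ρ[h/b](R))))) − π[f](ρ[f/d](π[d](S)))) → 2
  T → 3
  ρ[d/f](T) → 3
  ((π[f]((T − π[h,f](ρ[f/e](ρ[h/b](R))))) − π[f](ρ[f/d](π[d](S)))) ⋈[f=h] ρ[d/f](T)) → 0

E1 result:
f | h | d
8 | 8 | 8
8 | 8 | 8
8 | 8 | 8
9 | 9 | 7
E2 result:
f | h | d
(0 rows)
Witness: (8, 8, 8) appears 3× in E1 but 0× in E2.

no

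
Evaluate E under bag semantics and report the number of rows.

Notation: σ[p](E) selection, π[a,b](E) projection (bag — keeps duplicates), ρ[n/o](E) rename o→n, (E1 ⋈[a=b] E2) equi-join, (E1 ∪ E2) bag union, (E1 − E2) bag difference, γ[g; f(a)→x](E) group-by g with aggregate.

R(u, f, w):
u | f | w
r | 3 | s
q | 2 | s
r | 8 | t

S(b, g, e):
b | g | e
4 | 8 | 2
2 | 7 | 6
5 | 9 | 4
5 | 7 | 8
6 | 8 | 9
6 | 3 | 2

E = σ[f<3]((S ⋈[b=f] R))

Row counts bottom-up:
  S → 6
  R → 3
  (S ⋈[b=f] R) → 1
  σ[f<3]((S ⋈[b=f] R)) → 1

|E| = 1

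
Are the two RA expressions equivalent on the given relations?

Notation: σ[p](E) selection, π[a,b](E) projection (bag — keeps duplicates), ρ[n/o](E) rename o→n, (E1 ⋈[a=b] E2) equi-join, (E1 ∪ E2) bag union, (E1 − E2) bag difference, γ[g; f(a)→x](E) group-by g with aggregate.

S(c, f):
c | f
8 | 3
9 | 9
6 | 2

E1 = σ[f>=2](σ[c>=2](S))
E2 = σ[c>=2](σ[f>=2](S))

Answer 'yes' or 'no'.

E1 per-node cardinality:
  S → 3
  σ[c>=2](S) → 3
  σ[f>=2](σ[c>=2](S)) → 3
E2 per-node cardinality:
  S → 3
  σ[f>=2](S) → 3
  σ[c>=2](σ[f>=2](S)) → 3

E1 and E2 produce the same multiset:
c | f
6 | 2
8 | 3
9 | 9

yes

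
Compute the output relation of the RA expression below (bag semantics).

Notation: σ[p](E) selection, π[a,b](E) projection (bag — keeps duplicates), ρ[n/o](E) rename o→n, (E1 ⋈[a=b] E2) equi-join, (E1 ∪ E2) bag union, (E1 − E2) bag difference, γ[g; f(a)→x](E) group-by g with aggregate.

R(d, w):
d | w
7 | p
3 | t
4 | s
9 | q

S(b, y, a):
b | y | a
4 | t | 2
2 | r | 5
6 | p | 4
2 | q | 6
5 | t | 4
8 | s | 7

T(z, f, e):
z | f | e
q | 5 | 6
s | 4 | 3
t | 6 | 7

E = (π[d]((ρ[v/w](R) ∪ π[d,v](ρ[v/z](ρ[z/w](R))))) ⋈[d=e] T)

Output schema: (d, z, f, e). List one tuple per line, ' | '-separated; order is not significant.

Per-node cardinality:
  R → 4
  ρ[v/w](R) → 4
  R → 4
  ρ[z/w](R) → 4
  ρ[v/z](ρ[z/w](R)) → 4
  π[d,v](ρ[v/z](ρ[z/w](R))) → 4
  (ρ[v/w](R) ∪ π[d,v](ρ[v/z](ρ[z/w](R)))) → 8
  π[d]((ρ[v/w](R) ∪ π[d,v](ρ[v/z](ρ[z/w](R))))) → 8
  T → 3
  (π[d]((ρ[v/w](R) ∪ π[d,v](ρ[v/z](ρ[z/w](R))))) ⋈[d=e] T) → 4

== RESULT ==
d | z | f | e
3 | s | 4 | 3
3 | s | 4 | 3
7 | t | 6 | 7
7 | t | 6 | 7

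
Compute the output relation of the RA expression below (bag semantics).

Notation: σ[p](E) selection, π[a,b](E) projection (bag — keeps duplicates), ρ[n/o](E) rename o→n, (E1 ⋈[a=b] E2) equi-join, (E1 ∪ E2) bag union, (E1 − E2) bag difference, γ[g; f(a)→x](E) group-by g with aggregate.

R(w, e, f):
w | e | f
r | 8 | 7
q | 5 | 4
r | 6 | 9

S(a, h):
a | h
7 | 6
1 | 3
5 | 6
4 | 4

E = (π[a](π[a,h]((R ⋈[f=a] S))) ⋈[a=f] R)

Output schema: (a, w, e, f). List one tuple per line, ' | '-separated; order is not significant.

Subexpression sizes:
  R → 3
  S → 4
  (R ⋈[f=a] S) → 2
  π[a,h]((R ⋈[f=a] S)) → 2
  π[a](π[a,h]((R ⋈[f=a] S))) → 2
  R → 3
  (π[a](π[a,h]((R ⋈[f=a] S))) ⋈[a=f] R) → 2

== RESULT ==
a | w | e | f
4 | q | 5 | 4
7 | r | 8 | 7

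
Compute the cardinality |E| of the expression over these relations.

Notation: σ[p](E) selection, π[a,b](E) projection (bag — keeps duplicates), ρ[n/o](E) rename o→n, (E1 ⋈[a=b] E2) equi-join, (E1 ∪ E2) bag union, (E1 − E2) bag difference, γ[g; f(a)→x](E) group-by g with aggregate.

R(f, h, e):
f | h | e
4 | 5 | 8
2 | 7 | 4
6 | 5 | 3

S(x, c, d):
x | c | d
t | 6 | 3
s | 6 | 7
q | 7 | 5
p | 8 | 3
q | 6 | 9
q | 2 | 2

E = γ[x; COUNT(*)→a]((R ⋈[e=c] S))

Row counts bottom-up:
  R → 3
  S → 6
  (R ⋈[e=c] S) → 1
  γ[x; COUNT(*)→a]((R ⋈[e=c] S)) → 1

|E| = 1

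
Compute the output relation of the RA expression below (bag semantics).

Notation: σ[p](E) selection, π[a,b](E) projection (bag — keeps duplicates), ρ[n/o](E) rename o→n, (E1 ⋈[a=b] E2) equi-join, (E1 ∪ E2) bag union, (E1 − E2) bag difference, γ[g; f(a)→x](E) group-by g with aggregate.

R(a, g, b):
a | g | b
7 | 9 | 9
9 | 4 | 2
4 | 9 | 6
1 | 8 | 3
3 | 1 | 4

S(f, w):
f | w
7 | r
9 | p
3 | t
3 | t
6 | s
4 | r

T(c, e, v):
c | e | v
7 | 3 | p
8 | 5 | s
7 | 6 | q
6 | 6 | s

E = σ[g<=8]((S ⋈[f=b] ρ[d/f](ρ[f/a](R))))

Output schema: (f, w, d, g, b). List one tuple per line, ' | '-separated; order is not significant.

Row counts bottom-up:
  S → 6
  R → 5
  ρ[f/a](R) → 5
  ρ[d/f](ρ[f/a](R)) → 5
  (S ⋈[f=b] ρ[d/f](ρ[f/a](R))) → 5
  σ[g<=8]((S ⋈[f=b] ρ[d/f](ρ[f/a](R)))) → 3

== RESULT ==
f | w | d | g | b
3 | t | 1 | 8 | 3
3 | t | 1 | 8 | 3
4 | r | 3 | 1 | 4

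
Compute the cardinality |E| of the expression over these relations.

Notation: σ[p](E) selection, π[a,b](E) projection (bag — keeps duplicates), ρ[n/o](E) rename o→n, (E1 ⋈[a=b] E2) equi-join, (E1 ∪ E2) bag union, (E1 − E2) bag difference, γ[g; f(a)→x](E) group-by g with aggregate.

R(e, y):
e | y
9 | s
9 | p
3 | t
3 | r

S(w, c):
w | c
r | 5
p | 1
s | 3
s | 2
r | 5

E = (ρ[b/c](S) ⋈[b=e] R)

Per-node cardinality:
  S → 5
  ρ[b/c](S) → 5
  R → 4
  (ρ[b/c](S) ⋈[b=e] R) → 2

|E| = 2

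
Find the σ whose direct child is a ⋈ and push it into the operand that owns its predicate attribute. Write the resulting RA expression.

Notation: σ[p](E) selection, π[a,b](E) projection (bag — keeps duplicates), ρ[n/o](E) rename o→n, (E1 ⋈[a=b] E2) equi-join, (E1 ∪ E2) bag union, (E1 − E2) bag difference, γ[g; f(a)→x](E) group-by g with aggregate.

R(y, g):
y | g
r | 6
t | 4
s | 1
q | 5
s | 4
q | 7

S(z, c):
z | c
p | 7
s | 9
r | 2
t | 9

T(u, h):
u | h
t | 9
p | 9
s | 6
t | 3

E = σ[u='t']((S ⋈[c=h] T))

σ filters on u, owned by the right side.
E' = (S ⋈[c=h] σ[u='t'](T))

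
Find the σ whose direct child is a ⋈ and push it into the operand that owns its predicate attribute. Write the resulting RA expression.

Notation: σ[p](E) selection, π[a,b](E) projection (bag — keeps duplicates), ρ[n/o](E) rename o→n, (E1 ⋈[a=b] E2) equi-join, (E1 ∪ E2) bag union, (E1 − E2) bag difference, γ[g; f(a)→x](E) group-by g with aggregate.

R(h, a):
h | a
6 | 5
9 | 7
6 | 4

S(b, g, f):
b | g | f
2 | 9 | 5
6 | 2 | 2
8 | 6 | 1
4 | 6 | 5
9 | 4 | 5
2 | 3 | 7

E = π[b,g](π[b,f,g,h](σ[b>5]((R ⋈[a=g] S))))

σ filters on b, owned by the right side.
E' = π[b,g](π[b,f,g,h]((R ⋈[a=g] σ[b>5](S))))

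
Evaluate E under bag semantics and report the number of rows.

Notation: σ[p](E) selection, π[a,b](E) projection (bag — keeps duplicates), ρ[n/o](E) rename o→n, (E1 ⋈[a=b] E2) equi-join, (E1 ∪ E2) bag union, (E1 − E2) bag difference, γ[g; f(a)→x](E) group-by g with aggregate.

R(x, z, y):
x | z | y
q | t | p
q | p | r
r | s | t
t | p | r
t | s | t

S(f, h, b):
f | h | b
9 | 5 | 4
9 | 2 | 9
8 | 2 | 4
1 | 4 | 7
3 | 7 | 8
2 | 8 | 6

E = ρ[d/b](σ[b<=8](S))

Row counts bottom-up:
  S → 6
  σ[b<=8](S) → 5
  ρ[d/b](σ[b<=8](S)) → 5

|E| = 5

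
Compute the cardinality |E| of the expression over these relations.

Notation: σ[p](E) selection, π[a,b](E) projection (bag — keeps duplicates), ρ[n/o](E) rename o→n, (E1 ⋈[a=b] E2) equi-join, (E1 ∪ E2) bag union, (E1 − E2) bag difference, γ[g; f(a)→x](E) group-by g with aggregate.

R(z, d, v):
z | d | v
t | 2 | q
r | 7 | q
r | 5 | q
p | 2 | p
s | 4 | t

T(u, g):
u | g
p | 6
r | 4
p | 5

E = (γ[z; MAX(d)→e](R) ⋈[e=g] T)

Subexpression sizes:
  R → 5
  γ[z; MAX(d)→e](R) → 4
  T → 3
  (γ[z; MAX(d)→e](R) ⋈[e=g] T) → 1

|E| = 1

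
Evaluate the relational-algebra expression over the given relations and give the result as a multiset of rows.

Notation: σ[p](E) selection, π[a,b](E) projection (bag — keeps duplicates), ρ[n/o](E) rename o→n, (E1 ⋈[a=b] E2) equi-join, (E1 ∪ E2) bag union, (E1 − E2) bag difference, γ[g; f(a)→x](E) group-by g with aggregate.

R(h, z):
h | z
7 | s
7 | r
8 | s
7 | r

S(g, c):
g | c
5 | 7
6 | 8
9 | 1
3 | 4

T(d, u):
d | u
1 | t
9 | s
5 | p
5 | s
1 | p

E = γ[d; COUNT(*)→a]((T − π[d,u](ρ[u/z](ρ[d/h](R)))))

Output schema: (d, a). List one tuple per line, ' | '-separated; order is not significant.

Per-node cardinality:
  T → 5
  R → 4
  ρ[d/h](R) → 4
  ρ[u/z](ρ[d/h](R)) → 4
  π[d,u](ρ[u/z](ρ[d/h](R))) → 4
  (T − π[d,u](ρ[u/z](ρ[d/h](R)))) → 5
  γ[d; COUNT(*)→a]((T − π[d,u](ρ[u/z](ρ[d/h](R))))) → 3

== RESULT ==
d | a
1 | 2
5 | 2
9 | 1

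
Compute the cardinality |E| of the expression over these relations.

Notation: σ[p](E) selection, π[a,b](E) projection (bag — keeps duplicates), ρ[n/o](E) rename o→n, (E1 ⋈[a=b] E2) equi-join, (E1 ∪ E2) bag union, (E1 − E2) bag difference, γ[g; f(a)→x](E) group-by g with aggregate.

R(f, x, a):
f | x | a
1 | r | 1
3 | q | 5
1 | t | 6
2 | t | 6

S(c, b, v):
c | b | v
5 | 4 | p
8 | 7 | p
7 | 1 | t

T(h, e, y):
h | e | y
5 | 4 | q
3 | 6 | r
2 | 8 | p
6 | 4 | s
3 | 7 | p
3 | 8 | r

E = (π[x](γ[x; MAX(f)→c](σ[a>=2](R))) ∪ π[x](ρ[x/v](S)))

Row counts bottom-up:
  R → 4
  σ[a>=2](R) → 3
  γ[x; MAX(f)→c](σ[a>=2](R)) → 2
  π[x](γ[x; MAX(f)→c](σ[a>=2](R))) → 2
  S → 3
  ρ[x/v](S) → 3
  π[x](ρ[x/v](S)) → 3
  (π[x](γ[x; MAX(f)→c](σ[a>=2](R))) ∪ π[x](ρ[x/v](S))) → 5

|E| = 5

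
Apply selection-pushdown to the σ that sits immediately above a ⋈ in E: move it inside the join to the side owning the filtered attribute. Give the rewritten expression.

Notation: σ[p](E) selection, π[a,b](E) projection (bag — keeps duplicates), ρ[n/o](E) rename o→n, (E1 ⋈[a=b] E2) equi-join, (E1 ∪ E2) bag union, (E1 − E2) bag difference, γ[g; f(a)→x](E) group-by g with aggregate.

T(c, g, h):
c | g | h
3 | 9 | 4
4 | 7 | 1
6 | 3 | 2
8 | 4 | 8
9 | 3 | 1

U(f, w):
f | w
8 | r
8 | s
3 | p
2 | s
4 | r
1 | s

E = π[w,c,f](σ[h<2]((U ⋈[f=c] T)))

σ filters on h, owned by the right side.
E' = π[w,c,f]((U ⋈[f=c] σ[h<2](T)))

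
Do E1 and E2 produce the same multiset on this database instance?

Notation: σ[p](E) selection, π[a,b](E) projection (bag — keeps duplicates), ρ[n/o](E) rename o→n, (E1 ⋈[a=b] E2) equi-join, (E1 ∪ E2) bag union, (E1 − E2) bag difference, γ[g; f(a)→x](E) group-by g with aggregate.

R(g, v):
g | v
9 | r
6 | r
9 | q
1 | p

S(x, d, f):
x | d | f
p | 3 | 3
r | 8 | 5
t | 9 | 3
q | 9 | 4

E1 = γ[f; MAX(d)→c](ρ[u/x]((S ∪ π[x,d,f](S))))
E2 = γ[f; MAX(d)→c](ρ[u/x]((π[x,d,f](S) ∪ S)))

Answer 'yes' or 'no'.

E1 per-node cardinality:
  S → 4
  S → 4
  π[x,d,f](S) → 4
  (S ∪ π[x,d,f](S)) → 8
  ρ[u/x]((S ∪ π[x,d,f](S))) → 8
  γ[f; MAX(d)→c](ρ[u/x]((S ∪ π[x,d,f](S)))) → 3
E2 per-node cardinality:
  S → 4
  π[x,d,f](S) → 4
  S → 4
  (π[x,d,f](S) ∪ S) → 8
  ρ[u/x]((π[x,d,f](S) ∪ S)) → 8
  γ[f; MAX(d)→c](ρ[u/x]((π[x,d,f](S) ∪ S))) → 3

E1 and E2 produce the same multiset:
f | c
3 | 9
4 | 9
5 | 8

yes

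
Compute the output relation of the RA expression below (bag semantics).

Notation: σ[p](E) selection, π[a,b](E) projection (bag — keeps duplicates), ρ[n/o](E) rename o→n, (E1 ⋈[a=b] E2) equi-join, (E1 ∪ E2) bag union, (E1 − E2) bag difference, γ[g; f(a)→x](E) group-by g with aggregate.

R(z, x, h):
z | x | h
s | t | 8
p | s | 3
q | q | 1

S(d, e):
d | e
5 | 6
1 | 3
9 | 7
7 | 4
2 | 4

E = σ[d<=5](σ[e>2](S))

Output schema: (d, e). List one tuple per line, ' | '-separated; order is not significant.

Stepwise |·|:
  S → 5
  σ[e>2](S) → 5
  σ[d<=5](σ[e>2](S)) → 3

== RESULT ==
d | e
1 | 3
2 | 4
5 | 6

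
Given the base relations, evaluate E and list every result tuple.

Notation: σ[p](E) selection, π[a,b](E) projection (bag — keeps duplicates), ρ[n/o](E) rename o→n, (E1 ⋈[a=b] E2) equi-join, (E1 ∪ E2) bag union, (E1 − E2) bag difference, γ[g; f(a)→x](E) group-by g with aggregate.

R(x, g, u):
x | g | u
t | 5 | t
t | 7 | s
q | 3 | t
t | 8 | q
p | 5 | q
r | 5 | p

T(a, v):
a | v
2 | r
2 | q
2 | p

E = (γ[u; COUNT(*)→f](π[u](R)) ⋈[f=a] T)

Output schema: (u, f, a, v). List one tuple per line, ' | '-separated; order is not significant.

Stepwise |·|:
  R → 6
  π[u](R) → 6
  γ[u; COUNT(*)→f](π[u](R)) → 4
  T → 3
  (γ[u; COUNT(*)→f](π[u](R)) ⋈[f=a] T) → 6

== RESULT ==
u | f | a | v
q | 2 | 2 | p
q | 2 | 2 | q
q | 2 | 2 | r
t | 2 | 2 | p
t | 2 | 2 | q
t | 2 | 2 | r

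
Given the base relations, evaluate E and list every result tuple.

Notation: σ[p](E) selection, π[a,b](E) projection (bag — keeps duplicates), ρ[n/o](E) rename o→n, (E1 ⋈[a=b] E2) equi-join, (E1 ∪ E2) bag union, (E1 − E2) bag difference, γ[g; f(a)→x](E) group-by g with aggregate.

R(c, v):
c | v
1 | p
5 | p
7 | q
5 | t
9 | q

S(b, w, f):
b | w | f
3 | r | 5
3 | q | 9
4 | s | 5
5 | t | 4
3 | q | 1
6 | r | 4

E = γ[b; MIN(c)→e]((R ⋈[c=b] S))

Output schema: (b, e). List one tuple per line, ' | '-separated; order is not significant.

Stepwise |·|:
  R → 5
  S → 6
  (R ⋈[c=b] S) → 2
  γ[b; MIN(c)→e]((R ⋈[c=b] S)) → 1

== RESULT ==
b | e
5 | 5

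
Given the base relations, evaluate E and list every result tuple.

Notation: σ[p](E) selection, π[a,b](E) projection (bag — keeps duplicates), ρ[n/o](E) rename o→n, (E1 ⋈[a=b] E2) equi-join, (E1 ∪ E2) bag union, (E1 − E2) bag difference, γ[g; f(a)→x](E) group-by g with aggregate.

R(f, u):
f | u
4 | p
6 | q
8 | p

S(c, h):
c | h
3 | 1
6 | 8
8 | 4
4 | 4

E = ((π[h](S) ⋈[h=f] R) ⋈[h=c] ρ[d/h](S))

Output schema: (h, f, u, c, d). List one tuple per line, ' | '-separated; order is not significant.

Subexpression sizes:
  S → 4
  π[h](S) → 4
  R → 3
  (π[h](S) ⋈[h=f] R) → 3
  S → 4
  ρ[d/h](S) → 4
  ((π[h](S) ⋈[h=f] R) ⋈[h=c] ρ[d/h](S)) → 3

== RESULT ==
h | f | u | c | d
4 | 4 | p | 4 | 4
4 | 4 | p | 4 | 4
8 | 8 | p | 8 | 4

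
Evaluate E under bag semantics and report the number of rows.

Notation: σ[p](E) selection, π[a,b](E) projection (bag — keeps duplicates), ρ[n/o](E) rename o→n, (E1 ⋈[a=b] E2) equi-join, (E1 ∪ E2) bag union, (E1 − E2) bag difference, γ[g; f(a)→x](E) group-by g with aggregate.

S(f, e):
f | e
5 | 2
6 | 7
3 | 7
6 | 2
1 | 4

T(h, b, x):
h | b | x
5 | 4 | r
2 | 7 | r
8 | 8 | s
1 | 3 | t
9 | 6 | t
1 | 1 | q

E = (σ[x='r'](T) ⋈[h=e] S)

Subexpression sizes:
  T → 6
  σ[x='r'](T) → 2
  S → 5
  (σ[x='r'](T) ⋈[h=e] S) → 2

|E| = 2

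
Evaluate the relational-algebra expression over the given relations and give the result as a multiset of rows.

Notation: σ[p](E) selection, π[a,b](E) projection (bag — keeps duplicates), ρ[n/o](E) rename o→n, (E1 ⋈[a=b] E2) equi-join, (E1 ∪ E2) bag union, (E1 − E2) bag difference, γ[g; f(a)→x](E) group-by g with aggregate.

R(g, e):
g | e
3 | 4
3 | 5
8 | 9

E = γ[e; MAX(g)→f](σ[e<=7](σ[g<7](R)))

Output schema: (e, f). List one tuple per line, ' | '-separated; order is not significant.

Row counts bottom-up:
  R → 3
  σ[g<7](R) → 2
  σ[e<=7](σ[g<7](R)) → 2
  γ[e; MAX(g)→f](σ[e<=7](σ[g<7](R))) → 2

== RESULT ==
e | f
4 | 3
5 | 3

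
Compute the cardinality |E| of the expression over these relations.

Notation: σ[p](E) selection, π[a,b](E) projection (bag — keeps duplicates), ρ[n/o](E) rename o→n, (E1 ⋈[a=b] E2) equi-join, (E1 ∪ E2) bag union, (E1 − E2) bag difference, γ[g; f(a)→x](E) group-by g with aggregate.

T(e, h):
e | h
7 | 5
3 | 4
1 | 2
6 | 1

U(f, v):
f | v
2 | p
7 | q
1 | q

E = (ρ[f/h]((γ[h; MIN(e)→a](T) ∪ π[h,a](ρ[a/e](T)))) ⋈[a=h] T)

Subexpression sizes:
  T → 4
  γ[h; MIN(e)→a](T) → 4
  T → 4
  ρ[a/e](T) → 4
  π[h,a](ρ[a/e](T)) → 4
  (γ[h; MIN(e)→a](T) ∪ π[h,a](ρ[a/e](T))) → 8
  ρ[f/h]((γ[h; MIN(e)→a](T) ∪ π[h,a](ρ[a/e](T)))) → 8
  T → 4
  (ρ[f/h]((γ[h; MIN(e)→a](T) ∪ π[h,a](ρ[a/e](T)))) ⋈[a=h] T) → 2

|E| = 2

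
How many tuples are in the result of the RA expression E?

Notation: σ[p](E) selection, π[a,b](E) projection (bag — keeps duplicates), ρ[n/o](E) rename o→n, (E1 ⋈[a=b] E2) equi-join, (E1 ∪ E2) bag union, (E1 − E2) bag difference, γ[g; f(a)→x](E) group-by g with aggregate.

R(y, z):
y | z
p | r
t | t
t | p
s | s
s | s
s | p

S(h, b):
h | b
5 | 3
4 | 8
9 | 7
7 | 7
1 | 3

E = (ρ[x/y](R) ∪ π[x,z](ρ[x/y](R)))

Subexpression sizes:
  R → 6
  ρ[x/y](R) → 6
  R → 6
  ρ[x/y](R) → 6
  π[x,z](ρ[x/y](R)) → 6
  (ρ[x/y](R) ∪ π[x,z](ρ[x/y](R))) → 12

|E| = 12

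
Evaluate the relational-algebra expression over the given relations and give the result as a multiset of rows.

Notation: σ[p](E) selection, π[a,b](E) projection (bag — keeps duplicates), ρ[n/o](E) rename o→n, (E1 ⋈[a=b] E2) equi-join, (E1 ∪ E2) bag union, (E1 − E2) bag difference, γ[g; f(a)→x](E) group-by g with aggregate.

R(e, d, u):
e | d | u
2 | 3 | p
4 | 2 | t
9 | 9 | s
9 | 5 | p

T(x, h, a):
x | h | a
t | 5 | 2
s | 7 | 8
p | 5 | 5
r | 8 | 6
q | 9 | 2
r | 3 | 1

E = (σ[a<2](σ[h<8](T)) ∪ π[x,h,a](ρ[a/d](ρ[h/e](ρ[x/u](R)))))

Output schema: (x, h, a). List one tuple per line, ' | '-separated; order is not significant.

Row counts bottom-up:
  T → 6
  σ[h<8](T) → 4
  σ[a<2](σ[h<8](T)) → 1
  R → 4
  ρ[x/u](R) → 4
  ρ[h/e](ρ[x/u](R)) → 4
  ρ[a/d](ρ[h/e](ρ[x/u](R))) → 4
  π[x,h,a](ρ[a/d](ρ[h/e](ρ[x/u](R)))) → 4
  (σ[a<2](σ[h<8](T)) ∪ π[x,h,a](ρ[a/d](ρ[h/e](ρ[x/u](R))))) → 5

== RESULT ==
x | h | a
p | 2 | 3
p | 9 | 5
r | 3 | 1
s | 9 | 9
t | 4 | 2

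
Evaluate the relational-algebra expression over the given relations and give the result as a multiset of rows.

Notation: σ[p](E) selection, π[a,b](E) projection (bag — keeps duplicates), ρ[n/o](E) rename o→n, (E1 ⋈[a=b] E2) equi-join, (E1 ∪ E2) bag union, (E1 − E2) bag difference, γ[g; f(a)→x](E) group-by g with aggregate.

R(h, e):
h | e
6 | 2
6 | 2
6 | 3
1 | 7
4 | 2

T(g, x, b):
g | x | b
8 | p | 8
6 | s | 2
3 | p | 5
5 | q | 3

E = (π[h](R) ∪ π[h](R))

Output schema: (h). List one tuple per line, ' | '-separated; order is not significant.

Stepwise |·|:
  R → 5
  π[h](R) → 5
  R → 5
  π[h](R) → 5
  (π[h](R) ∪ π[h](R)) → 10

== RESULT ==
h
1
1
4
4
6
6
6
6
6
6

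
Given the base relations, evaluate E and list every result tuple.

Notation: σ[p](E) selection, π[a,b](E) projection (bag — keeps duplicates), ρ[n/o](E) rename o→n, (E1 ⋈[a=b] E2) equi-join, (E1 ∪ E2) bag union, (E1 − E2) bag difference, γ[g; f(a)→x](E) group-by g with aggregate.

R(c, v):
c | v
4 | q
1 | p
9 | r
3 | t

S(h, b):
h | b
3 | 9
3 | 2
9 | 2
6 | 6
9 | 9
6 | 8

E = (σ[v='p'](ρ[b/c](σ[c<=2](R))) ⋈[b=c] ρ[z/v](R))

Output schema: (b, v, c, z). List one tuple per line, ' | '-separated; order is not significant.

Per-node cardinality:
  R → 4
  σ[c<=2](R) → 1
  ρ[b/c](σ[c<=2](R)) → 1
  σ[v='p'](ρ[b/c](σ[c<=2](R))) → 1
  R → 4
  ρ[z/v](R) → 4
  (σ[v='p'](ρ[b/c](σ[c<=2](R))) ⋈[b=c] ρ[z/v](R)) → 1

== RESULT ==
b | v | c | z
1 | p | 1 | p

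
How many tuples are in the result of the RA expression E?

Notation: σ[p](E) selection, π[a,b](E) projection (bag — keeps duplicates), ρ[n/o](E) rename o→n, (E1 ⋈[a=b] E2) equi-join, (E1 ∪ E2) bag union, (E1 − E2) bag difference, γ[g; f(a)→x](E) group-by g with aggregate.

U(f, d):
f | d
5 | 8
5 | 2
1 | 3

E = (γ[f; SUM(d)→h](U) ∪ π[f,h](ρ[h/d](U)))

Per-node cardinality:
  U → 3
  γ[f; SUM(d)→h](U) → 2
  U → 3
  ρ[h/d](U) → 3
  π[f,h](ρ[h/d](U)) → 3
  (γ[f; SUM(d)→h](U) ∪ π[f,h](ρ[h/d](U))) → 5

|E| = 5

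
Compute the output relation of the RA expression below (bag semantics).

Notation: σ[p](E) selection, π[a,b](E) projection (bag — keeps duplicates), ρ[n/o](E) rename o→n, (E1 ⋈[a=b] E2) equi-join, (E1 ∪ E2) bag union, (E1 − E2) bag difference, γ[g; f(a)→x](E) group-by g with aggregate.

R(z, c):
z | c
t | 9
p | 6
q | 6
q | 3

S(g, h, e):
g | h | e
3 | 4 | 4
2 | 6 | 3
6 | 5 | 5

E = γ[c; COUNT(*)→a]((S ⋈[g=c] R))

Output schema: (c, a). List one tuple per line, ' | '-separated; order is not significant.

Stepwise |·|:
  S → 3
  R → 4
  (S ⋈[g=c] R) → 3
  γ[c; COUNT(*)→a]((S ⋈[g=c] R)) → 2

== RESULT ==
c | a
3 | 1
6 | 2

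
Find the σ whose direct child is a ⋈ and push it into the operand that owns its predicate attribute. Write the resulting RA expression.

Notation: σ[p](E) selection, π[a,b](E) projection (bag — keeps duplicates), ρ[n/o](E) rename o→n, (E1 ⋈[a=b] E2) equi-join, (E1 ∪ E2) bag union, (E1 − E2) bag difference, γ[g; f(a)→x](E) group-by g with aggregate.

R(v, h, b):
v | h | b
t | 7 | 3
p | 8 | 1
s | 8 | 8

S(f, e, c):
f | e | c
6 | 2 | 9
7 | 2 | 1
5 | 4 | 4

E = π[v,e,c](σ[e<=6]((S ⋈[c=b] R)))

σ filters on e, owned by the left side.
E' = π[v,e,c]((σ[e<=6](S) ⋈[c=b] R))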